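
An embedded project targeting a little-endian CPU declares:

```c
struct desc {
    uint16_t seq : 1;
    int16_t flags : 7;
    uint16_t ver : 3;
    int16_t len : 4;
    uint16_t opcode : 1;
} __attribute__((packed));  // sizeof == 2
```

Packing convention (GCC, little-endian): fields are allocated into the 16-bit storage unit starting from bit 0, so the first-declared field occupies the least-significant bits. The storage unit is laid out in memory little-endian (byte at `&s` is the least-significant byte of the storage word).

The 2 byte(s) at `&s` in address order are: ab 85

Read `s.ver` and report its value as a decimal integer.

[0]=0xab [1]=0x85 (little-endian) → word 0x85ab
seq:1 @ bit 0 → (0x85ab>>0)&0x1 = 0x1
flags:7 @ bit 1 → (0x85ab>>1)&0x7f = 0x55
ver:3 @ bit 8 → (0x85ab>>8)&0x7 = 0x5  ←
len:4 @ bit 11 → (0x85ab>>11)&0xf = 0x0
opcode:1 @ bit 15 → (0x85ab>>15)&0x1 = 0x1

5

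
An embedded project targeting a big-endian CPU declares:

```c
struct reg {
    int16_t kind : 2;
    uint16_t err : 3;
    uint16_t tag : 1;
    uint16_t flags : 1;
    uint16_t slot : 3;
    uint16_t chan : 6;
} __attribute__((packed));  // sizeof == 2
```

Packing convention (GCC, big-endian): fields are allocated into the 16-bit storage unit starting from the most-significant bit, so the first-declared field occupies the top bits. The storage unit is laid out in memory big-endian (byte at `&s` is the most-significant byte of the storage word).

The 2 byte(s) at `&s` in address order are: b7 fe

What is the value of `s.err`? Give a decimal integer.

6

[0]=0xb7 [1]=0xfe (big-endian) → word 0xb7fe
kind [14+:2] = (word>>14) & 0x3 = 2
err [11+:3] = (word>>11) & 0x7 = 6  ←
tag [10+:1] = (word>>10) & 0x1 = 1
flags [9+:1] = (word>>9) & 0x1 = 1
slot [6+:3] = (word>>6) & 0x7 = 7
chan [0+:6] = (word>>0) & 0x3f = 62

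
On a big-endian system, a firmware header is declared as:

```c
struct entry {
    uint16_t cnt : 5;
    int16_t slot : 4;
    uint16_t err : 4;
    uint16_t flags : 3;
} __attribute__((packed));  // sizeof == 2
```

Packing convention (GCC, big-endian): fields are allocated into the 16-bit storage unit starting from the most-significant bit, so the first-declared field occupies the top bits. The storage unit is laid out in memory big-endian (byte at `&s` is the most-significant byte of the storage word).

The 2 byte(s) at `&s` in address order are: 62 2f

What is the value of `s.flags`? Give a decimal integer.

7

[0]=0x62 [1]=0x2f (big-endian) → word 0x622f
cnt [11+:5] = (word>>11) & 0x1f = 12
slot [7+:4] = (word>>7) & 0xf = 4
err [3+:4] = (word>>3) & 0xf = 5
flags [0+:3] = (word>>0) & 0x7 = 7  ←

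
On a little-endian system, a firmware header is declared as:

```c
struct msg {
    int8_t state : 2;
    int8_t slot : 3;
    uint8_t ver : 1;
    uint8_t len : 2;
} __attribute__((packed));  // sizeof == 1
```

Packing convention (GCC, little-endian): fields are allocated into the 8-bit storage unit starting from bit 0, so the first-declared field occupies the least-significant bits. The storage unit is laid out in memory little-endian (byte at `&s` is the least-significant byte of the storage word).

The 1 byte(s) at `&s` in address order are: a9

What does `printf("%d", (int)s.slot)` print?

[0]=0xa9 (little-endian) → word 0xa9
state [0+:2] = (word>>0) & 0x3 = 1
slot [2+:3] = (word>>2) & 0x7 = 2  ←
ver [5+:1] = (word>>5) & 0x1 = 1
len [6+:2] = (word>>6) & 0x3 = 2
slot signed 3b, MSB=0: value = 2

2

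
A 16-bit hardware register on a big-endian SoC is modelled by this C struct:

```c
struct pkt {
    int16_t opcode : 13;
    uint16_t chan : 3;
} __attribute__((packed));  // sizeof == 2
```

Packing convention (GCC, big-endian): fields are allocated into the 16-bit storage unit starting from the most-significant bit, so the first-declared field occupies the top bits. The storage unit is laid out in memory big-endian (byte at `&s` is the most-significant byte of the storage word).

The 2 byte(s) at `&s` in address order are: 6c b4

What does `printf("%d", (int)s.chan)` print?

[0]=0x6c [1]=0xb4 (big-endian) → word 0x6cb4
opcode [3+:13] = (word>>3) & 0x1fff = 3478
chan [0+:3] = (word>>0) & 0x7 = 4  ←

4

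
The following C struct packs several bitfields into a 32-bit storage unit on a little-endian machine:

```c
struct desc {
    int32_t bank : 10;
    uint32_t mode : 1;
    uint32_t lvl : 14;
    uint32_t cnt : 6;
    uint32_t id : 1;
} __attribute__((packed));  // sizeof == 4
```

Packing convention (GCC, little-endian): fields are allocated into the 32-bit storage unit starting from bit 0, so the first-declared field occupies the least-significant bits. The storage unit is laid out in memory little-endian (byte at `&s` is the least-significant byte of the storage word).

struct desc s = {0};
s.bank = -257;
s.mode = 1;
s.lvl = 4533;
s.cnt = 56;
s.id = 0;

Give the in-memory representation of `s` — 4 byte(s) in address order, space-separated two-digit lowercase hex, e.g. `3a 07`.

ff ae 8d 70

bank (10b) val=-257 bits=0x2ff at bit 0: 0x000002ff
mode (1b) val=1 bits=0x1 at bit 10: 0x000006ff
lvl (14b) val=4533 bits=0x11b5 at bit 11: 0x008daeff
cnt (6b) val=56 bits=0x38 at bit 25: 0x708daeff
id (1b) val=0 bits=0x0 at bit 31: 0x708daeff
word = 0x708daeff → little-endian bytes:
  [0]=0xff  [1]=0xae  [2]=0x8d  [3]=0x70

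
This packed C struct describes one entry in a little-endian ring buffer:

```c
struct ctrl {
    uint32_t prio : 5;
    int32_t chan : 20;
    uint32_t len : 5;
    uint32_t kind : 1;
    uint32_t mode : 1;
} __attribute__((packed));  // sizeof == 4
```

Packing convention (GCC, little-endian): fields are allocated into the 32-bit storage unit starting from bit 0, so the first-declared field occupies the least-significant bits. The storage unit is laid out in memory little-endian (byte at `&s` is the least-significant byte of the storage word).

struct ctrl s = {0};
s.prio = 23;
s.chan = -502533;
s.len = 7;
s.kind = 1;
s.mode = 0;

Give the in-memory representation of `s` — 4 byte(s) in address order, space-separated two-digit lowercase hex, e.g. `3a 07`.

prio:5 = 23 → 0x17 << 0 → word 0x00000017
chan:20 = -502533 → 0x854fb << 5 → word 0x010a9f77
len:5 = 7 → 0x7 << 25 → word 0x0f0a9f77
kind:1 = 1 → 0x1 << 30 → word 0x4f0a9f77
mode:1 = 0 → 0x0 << 31 → word 0x4f0a9f77
word = 0x4f0a9f77 → little-endian bytes:
  [0]=0x77  [1]=0x9f  [2]=0x0a  [3]=0x4f

77 9f 0a 4f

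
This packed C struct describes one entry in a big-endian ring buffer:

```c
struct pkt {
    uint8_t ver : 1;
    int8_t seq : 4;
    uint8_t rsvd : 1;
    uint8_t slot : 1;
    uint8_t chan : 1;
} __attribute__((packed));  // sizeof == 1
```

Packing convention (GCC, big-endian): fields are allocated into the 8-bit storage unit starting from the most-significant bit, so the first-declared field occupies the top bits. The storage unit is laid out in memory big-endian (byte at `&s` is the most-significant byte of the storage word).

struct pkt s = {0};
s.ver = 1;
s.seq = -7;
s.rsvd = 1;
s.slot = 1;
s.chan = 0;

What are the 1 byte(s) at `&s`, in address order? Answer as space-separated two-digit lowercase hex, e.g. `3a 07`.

[7+:1] ver=1 & 0x1 = 0x1; word=0x80
[3+:4] seq=-7 & 0xf = 0x9; word=0xc8
[2+:1] rsvd=1 & 0x1 = 0x1; word=0xcc
[1+:1] slot=1 & 0x1 = 0x1; word=0xce
[0+:1] chan=0 & 0x1 = 0x0; word=0xce
word = 0xce → big-endian bytes:
  [0]=0xce

ce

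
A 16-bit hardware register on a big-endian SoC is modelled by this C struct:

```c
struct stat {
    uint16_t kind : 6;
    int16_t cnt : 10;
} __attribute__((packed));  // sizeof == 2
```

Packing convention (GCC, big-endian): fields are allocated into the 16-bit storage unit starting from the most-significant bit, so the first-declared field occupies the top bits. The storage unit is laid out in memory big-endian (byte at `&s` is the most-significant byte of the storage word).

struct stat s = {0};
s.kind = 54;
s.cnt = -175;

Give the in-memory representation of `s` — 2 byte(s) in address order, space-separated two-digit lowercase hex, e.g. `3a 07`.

[10+:6] kind=54 & 0x3f = 0x36; word=0xd800
[0+:10] cnt=-175 & 0x3ff = 0x351; word=0xdb51
word = 0xdb51 → big-endian bytes:
  [0]=0xdb  [1]=0x51

db 51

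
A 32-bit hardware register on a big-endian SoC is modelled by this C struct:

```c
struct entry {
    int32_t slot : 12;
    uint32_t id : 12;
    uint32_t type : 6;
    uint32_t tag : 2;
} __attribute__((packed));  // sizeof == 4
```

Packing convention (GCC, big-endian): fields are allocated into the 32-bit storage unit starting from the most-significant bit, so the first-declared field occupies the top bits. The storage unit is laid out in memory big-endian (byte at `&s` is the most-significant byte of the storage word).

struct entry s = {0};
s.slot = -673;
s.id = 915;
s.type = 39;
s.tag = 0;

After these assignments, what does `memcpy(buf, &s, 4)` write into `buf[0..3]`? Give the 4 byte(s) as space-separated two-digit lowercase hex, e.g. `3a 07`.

d5 f3 93 9c

slot:12 = -673 → 0xd5f << 20 → word 0xd5f00000
id:12 = 915 → 0x393 << 8 → word 0xd5f39300
type:6 = 39 → 0x27 << 2 → word 0xd5f3939c
tag:2 = 0 → 0x0 << 0 → word 0xd5f3939c
word = 0xd5f3939c → big-endian bytes:
  [0]=0xd5  [1]=0xf3  [2]=0x93  [3]=0x9c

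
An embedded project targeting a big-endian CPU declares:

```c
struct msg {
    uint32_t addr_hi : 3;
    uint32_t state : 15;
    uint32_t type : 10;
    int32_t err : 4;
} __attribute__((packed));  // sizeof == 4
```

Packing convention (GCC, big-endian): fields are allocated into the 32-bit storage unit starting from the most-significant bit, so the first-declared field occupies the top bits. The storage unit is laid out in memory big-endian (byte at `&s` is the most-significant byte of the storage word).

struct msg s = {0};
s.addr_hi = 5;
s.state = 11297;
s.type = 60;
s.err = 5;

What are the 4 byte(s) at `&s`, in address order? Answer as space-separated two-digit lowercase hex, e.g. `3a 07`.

ab 08 43 c5

[29+:3] addr_hi=5 & 0x7 = 0x5; word=0xa0000000
[14+:15] state=11297 & 0x7fff = 0x2c21; word=0xab084000
[4+:10] type=60 & 0x3ff = 0x3c; word=0xab0843c0
[0+:4] err=5 & 0xf = 0x5; word=0xab0843c5
word = 0xab0843c5 → big-endian bytes:
  [0]=0xab  [1]=0x08  [2]=0x43  [3]=0xc5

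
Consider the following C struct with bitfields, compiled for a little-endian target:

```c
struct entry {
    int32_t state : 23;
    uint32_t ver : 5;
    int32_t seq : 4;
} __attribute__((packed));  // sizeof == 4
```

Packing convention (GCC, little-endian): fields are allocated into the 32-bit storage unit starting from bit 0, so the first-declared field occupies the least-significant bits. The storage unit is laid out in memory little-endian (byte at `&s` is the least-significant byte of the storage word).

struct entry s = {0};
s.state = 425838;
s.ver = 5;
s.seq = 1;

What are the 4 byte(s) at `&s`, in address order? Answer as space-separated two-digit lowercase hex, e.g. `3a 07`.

[0+:23] state=425838 & 0x7fffff = 0x67f6e; word=0x00067f6e
[23+:5] ver=5 & 0x1f = 0x5; word=0x02867f6e
[28+:4] seq=1 & 0xf = 0x1; word=0x12867f6e
word = 0x12867f6e → little-endian bytes:
  [0]=0x6e  [1]=0x7f  [2]=0x86  [3]=0x12

6e 7f 86 12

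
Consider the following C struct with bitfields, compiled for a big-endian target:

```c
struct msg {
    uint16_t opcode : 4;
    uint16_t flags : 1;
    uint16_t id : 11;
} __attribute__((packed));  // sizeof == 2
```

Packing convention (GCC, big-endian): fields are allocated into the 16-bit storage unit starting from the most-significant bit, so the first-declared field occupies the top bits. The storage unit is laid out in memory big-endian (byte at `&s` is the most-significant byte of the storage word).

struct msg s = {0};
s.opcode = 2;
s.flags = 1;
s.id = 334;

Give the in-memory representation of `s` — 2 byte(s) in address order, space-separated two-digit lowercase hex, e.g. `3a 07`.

[12+:4] opcode=2 & 0xf = 0x2; word=0x2000
[11+:1] flags=1 & 0x1 = 0x1; word=0x2800
[0+:11] id=334 & 0x7ff = 0x14e; word=0x294e
word = 0x294e → big-endian bytes:
  [0]=0x29  [1]=0x4e

29 4e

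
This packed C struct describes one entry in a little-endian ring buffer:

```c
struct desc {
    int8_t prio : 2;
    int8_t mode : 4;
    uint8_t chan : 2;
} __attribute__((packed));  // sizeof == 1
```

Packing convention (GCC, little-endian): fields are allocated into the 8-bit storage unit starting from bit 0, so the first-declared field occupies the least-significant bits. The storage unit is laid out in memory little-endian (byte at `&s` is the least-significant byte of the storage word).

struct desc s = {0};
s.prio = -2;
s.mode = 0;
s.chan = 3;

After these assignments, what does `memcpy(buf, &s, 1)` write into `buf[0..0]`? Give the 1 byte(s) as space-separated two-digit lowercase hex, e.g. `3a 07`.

[0+:2] prio=-2 & 0x3 = 0x2; word=0x02
[2+:4] mode=0 & 0xf = 0x0; word=0x02
[6+:2] chan=3 & 0x3 = 0x3; word=0xc2
word = 0xc2 → little-endian bytes:
  [0]=0xc2

c2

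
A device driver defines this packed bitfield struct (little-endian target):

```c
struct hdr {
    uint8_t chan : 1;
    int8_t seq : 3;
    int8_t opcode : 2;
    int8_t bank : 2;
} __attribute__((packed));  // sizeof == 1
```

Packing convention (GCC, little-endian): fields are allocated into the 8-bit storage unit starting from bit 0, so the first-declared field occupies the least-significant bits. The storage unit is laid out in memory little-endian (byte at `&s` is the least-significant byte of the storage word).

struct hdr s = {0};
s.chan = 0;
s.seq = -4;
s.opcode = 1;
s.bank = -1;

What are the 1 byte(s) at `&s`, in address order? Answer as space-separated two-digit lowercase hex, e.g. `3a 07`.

chan (1b) val=0 bits=0x0 at bit 0: 0x00
seq (3b) val=-4 bits=0x4 at bit 1: 0x08
opcode (2b) val=1 bits=0x1 at bit 4: 0x18
bank (2b) val=-1 bits=0x3 at bit 6: 0xd8
word = 0xd8 → little-endian bytes:
  [0]=0xd8

d8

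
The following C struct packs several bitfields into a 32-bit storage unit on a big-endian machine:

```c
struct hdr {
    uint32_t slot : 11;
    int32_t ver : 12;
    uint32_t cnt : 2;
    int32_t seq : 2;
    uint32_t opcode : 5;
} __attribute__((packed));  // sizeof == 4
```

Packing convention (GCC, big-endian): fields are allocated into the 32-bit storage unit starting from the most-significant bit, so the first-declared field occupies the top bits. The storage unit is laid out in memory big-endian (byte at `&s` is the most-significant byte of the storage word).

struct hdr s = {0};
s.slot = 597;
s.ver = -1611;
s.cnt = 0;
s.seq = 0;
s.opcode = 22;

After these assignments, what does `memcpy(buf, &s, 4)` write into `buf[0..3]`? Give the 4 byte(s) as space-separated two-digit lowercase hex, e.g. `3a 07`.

4a b3 6a 16

[21+:11] slot=597 & 0x7ff = 0x255; word=0x4aa00000
[9+:12] ver=-1611 & 0xfff = 0x9b5; word=0x4ab36a00
[7+:2] cnt=0 & 0x3 = 0x0; word=0x4ab36a00
[5+:2] seq=0 & 0x3 = 0x0; word=0x4ab36a00
[0+:5] opcode=22 & 0x1f = 0x16; word=0x4ab36a16
word = 0x4ab36a16 → big-endian bytes:
  [0]=0x4a  [1]=0xb3  [2]=0x6a  [3]=0x16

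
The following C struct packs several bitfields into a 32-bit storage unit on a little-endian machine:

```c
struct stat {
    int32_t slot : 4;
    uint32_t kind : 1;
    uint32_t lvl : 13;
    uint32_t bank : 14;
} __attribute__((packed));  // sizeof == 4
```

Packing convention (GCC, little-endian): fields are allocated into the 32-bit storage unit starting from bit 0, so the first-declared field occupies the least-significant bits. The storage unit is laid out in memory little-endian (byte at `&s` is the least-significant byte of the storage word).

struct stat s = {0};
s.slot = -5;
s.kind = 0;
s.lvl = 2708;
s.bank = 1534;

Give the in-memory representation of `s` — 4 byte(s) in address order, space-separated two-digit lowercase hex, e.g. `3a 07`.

slot (4b) val=-5 bits=0xb at bit 0: 0x0000000b
kind (1b) val=0 bits=0x0 at bit 4: 0x0000000b
lvl (13b) val=2708 bits=0xa94 at bit 5: 0x0001528b
bank (14b) val=1534 bits=0x5fe at bit 18: 0x17f9528b
word = 0x17f9528b → little-endian bytes:
  [0]=0x8b  [1]=0x52  [2]=0xf9  [3]=0x17

8b 52 f9 17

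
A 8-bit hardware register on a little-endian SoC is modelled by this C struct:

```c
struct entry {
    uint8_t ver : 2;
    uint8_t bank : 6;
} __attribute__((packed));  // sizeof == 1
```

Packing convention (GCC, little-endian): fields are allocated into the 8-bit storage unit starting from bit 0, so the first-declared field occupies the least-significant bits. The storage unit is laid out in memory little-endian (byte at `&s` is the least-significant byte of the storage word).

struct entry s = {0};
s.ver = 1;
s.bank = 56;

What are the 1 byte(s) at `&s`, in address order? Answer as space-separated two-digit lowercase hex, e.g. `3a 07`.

e1

ver (2b) val=1 bits=0x1 at bit 0: 0x01
bank (6b) val=56 bits=0x38 at bit 2: 0xe1
word = 0xe1 → little-endian bytes:
  [0]=0xe1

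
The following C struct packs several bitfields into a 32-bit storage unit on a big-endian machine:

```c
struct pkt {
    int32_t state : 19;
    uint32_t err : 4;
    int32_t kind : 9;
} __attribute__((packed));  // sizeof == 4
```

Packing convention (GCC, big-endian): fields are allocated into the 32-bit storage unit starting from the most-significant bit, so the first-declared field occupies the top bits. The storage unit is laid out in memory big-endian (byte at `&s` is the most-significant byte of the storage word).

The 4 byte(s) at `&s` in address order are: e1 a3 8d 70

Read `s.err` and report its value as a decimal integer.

[0]=0xe1 [1]=0xa3 [2]=0x8d [3]=0x70 (big-endian) → word 0xe1a38d70
state [13+:19] = (word>>13) & 0x7ffff = 462108
err [9+:4] = (word>>9) & 0xf = 6  ←
kind [0+:9] = (word>>0) & 0x1ff = 368

6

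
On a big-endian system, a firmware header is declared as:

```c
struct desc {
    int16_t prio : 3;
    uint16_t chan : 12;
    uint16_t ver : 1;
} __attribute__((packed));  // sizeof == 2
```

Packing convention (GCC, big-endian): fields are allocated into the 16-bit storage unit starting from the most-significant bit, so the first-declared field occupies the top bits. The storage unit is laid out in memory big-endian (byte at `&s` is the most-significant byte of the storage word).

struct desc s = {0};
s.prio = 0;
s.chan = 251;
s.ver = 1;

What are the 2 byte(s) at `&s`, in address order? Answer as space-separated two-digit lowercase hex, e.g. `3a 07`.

01 f7

[13+:3] prio=0 & 0x7 = 0x0; word=0x0000
[1+:12] chan=251 & 0xfff = 0xfb; word=0x01f6
[0+:1] ver=1 & 0x1 = 0x1; word=0x01f7
word = 0x01f7 → big-endian bytes:
  [0]=0x01  [1]=0xf7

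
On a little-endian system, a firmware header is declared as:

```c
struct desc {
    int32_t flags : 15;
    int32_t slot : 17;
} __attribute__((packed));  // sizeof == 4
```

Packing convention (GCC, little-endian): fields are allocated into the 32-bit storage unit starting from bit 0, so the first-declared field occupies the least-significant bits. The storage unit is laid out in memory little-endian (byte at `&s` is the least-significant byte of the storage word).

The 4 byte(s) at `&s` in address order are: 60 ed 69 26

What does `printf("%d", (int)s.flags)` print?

[0]=0x60 [1]=0xed [2]=0x69 [3]=0x26 (little-endian) → word 0x2669ed60
flags [0+:15] = (word>>0) & 0x7fff = 28000  ←
slot [15+:17] = (word>>15) & 0x1ffff = 19667
flags signed 15b, MSB=1: 28000 - 32768 = -4768

-4768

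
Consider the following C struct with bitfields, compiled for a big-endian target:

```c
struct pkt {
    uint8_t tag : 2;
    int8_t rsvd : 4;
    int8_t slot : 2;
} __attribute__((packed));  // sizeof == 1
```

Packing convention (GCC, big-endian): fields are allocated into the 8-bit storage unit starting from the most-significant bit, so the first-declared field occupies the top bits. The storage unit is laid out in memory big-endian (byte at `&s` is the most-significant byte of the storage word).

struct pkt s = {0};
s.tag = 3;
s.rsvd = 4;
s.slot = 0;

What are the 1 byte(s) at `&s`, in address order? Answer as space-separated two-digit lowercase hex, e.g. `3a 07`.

d0

tag (2b) val=3 bits=0x3 at bit 6: 0xc0
rsvd (4b) val=4 bits=0x4 at bit 2: 0xd0
slot (2b) val=0 bits=0x0 at bit 0: 0xd0
word = 0xd0 → big-endian bytes:
  [0]=0xd0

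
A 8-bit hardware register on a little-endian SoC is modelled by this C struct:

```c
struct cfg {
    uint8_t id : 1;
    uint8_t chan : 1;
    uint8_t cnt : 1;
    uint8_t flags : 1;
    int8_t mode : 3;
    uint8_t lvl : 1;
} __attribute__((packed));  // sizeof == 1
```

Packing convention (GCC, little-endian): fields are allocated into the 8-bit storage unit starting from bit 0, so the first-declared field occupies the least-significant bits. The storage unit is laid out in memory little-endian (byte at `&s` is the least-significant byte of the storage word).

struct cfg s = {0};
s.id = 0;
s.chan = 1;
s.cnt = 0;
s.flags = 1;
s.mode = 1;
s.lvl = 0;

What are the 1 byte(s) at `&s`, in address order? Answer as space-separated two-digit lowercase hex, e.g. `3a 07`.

1a

id (1b) val=0 bits=0x0 at bit 0: 0x00
chan (1b) val=1 bits=0x1 at bit 1: 0x02
cnt (1b) val=0 bits=0x0 at bit 2: 0x02
flags (1b) val=1 bits=0x1 at bit 3: 0x0a
mode (3b) val=1 bits=0x1 at bit 4: 0x1a
lvl (1b) val=0 bits=0x0 at bit 7: 0x1a
word = 0x1a → little-endian bytes:
  [0]=0x1a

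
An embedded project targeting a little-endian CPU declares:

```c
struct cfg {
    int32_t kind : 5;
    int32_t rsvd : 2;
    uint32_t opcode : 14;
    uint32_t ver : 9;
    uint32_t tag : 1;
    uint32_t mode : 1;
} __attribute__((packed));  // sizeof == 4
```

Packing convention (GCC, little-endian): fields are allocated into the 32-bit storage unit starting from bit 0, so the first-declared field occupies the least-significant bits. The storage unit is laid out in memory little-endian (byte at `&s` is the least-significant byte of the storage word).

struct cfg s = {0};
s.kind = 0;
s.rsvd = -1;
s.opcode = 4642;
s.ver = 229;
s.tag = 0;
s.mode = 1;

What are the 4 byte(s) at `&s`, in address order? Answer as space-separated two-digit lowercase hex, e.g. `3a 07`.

kind:5 = 0 → 0x0 << 0 → word 0x00000000
rsvd:2 = -1 → 0x3 << 5 → word 0x00000060
opcode:14 = 4642 → 0x1222 << 7 → word 0x00091160
ver:9 = 229 → 0xe5 << 21 → word 0x1ca91160
tag:1 = 0 → 0x0 << 30 → word 0x1ca91160
mode:1 = 1 → 0x1 << 31 → word 0x9ca91160
word = 0x9ca91160 → little-endian bytes:
  [0]=0x60  [1]=0x11  [2]=0xa9  [3]=0x9c

60 11 a9 9c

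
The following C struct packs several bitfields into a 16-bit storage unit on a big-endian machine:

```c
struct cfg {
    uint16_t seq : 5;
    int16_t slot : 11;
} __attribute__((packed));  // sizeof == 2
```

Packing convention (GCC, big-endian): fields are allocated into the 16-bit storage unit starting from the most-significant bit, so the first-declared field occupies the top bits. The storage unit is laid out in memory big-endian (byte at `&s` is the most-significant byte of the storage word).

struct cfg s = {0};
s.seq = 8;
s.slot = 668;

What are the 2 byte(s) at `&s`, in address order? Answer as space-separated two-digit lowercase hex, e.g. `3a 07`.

42 9c

seq:5 = 8 → 0x8 << 11 → word 0x4000
slot:11 = 668 → 0x29c << 0 → word 0x429c
word = 0x429c → big-endian bytes:
  [0]=0x42  [1]=0x9c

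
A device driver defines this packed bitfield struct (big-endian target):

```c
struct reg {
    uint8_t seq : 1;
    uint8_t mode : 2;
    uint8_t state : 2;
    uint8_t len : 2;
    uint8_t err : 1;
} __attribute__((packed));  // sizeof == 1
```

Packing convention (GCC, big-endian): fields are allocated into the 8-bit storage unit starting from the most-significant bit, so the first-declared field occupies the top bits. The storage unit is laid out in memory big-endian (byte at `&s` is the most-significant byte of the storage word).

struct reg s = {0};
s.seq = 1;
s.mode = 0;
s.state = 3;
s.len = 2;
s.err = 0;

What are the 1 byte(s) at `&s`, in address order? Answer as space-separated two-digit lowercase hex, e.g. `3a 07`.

[7+:1] seq=1 & 0x1 = 0x1; word=0x80
[5+:2] mode=0 & 0x3 = 0x0; word=0x80
[3+:2] state=3 & 0x3 = 0x3; word=0x98
[1+:2] len=2 & 0x3 = 0x2; word=0x9c
[0+:1] err=0 & 0x1 = 0x0; word=0x9c
word = 0x9c → big-endian bytes:
  [0]=0x9c

9c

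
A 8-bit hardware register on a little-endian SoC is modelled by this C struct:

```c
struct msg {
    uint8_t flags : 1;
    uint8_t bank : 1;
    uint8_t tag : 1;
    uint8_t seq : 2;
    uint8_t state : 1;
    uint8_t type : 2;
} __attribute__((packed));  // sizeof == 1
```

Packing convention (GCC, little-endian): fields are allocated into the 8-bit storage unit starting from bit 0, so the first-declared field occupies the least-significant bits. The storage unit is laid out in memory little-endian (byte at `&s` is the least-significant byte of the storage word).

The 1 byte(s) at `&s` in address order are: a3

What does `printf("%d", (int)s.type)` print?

[0]=0xa3 (little-endian) → word 0xa3
flags:1 @ bit 0 → (0xa3>>0)&0x1 = 0x1
bank:1 @ bit 1 → (0xa3>>1)&0x1 = 0x1
tag:1 @ bit 2 → (0xa3>>2)&0x1 = 0x0
seq:2 @ bit 3 → (0xa3>>3)&0x3 = 0x0
state:1 @ bit 5 → (0xa3>>5)&0x1 = 0x1
type:2 @ bit 6 → (0xa3>>6)&0x3 = 0x2  ←

2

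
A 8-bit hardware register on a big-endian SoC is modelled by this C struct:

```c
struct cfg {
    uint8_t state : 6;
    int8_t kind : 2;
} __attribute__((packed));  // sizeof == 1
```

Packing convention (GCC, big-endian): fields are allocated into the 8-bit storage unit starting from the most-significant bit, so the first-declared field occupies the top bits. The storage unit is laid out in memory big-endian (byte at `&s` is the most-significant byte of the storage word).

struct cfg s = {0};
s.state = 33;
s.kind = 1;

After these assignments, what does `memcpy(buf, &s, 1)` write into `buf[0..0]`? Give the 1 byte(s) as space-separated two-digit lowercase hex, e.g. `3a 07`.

85

state (6b) val=33 bits=0x21 at bit 2: 0x84
kind (2b) val=1 bits=0x1 at bit 0: 0x85
word = 0x85 → big-endian bytes:
  [0]=0x85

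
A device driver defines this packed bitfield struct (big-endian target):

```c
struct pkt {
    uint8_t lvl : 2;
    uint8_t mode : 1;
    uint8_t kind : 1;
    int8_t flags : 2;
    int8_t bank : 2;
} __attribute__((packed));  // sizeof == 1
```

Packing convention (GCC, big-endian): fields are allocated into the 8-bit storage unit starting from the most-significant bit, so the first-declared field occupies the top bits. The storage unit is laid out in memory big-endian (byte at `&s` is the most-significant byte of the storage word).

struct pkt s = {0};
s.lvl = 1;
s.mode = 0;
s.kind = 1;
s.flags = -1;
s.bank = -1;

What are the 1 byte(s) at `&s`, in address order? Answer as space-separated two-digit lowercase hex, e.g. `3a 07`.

lvl (2b) val=1 bits=0x1 at bit 6: 0x40
mode (1b) val=0 bits=0x0 at bit 5: 0x40
kind (1b) val=1 bits=0x1 at bit 4: 0x50
flags (2b) val=-1 bits=0x3 at bit 2: 0x5c
bank (2b) val=-1 bits=0x3 at bit 0: 0x5f
word = 0x5f → big-endian bytes:
  [0]=0x5f

5f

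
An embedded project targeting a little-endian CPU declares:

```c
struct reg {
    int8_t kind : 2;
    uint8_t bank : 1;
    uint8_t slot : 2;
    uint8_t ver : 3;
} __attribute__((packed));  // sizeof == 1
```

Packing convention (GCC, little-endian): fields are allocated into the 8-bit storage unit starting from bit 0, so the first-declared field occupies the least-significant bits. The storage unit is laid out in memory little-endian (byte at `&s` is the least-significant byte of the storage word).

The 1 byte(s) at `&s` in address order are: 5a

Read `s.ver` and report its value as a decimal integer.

[0]=0x5a (little-endian) → word 0x5a
kind [0+:2] = (word>>0) & 0x3 = 2
bank [2+:1] = (word>>2) & 0x1 = 0
slot [3+:2] = (word>>3) & 0x3 = 3
ver [5+:3] = (word>>5) & 0x7 = 2  ←

2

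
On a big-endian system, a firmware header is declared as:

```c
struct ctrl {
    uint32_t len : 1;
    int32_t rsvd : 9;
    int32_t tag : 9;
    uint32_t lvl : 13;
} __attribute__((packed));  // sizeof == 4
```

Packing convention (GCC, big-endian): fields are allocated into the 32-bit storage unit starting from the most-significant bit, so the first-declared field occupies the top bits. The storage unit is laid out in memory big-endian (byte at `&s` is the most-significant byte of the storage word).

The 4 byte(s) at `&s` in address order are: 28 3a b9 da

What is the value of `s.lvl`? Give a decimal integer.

6618

[0]=0x28 [1]=0x3a [2]=0xb9 [3]=0xda (big-endian) → word 0x283ab9da
len:1 @ bit 31 → (0x283ab9da>>31)&0x1 = 0x0
rsvd:9 @ bit 22 → (0x283ab9da>>22)&0x1ff = 0xa0
tag:9 @ bit 13 → (0x283ab9da>>13)&0x1ff = 0x1d5
lvl:13 @ bit 0 → (0x283ab9da>>0)&0x1fff = 0x19da  ←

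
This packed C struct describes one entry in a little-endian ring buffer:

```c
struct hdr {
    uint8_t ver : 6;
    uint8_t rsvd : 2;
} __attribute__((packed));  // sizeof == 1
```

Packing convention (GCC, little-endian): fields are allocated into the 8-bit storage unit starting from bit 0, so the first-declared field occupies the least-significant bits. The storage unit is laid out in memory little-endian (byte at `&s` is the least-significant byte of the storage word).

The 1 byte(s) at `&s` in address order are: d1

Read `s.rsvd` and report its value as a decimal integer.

3

[0]=0xd1 (little-endian) → word 0xd1
ver [0+:6] = (word>>0) & 0x3f = 17
rsvd [6+:2] = (word>>6) & 0x3 = 3  ←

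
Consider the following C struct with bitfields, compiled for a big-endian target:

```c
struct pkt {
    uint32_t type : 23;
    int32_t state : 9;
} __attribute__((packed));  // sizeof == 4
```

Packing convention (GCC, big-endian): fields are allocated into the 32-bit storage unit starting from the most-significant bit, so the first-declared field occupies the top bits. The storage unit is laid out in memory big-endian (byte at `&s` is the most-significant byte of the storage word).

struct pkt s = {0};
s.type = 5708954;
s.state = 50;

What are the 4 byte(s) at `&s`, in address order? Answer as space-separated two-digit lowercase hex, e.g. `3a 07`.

type (23b) val=5708954 bits=0x571c9a at bit 9: 0xae393400
state (9b) val=50 bits=0x32 at bit 0: 0xae393432
word = 0xae393432 → big-endian bytes:
  [0]=0xae  [1]=0x39  [2]=0x34  [3]=0x32

ae 39 34 32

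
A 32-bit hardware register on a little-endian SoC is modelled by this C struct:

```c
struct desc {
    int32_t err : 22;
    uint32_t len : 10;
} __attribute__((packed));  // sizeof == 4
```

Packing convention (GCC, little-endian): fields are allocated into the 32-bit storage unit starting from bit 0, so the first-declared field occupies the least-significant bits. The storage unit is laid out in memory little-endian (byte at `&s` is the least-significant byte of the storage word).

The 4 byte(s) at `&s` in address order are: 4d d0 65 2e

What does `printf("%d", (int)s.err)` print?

[0]=0x4d [1]=0xd0 [2]=0x65 [3]=0x2e (little-endian) → word 0x2e65d04d
err [0+:22] = (word>>0) & 0x3fffff = 2478157  ←
len [22+:10] = (word>>22) & 0x3ff = 185
err signed 22b, MSB=1: 2478157 - 4194304 = -1716147

-1716147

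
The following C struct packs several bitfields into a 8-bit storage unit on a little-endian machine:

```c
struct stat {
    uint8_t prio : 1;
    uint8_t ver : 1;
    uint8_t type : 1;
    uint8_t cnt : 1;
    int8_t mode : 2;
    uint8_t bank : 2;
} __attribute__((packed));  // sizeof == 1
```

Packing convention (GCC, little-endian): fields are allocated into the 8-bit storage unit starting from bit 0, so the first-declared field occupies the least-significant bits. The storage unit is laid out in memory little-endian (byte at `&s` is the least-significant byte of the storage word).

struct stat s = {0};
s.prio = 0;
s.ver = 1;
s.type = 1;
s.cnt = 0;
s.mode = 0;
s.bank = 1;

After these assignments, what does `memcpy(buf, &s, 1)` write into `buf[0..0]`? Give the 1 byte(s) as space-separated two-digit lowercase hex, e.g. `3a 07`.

46

prio:1 = 0 → 0x0 << 0 → word 0x00
ver:1 = 1 → 0x1 << 1 → word 0x02
type:1 = 1 → 0x1 << 2 → word 0x06
cnt:1 = 0 → 0x0 << 3 → word 0x06
mode:2 = 0 → 0x0 << 4 → word 0x06
bank:2 = 1 → 0x1 << 6 → word 0x46
word = 0x46 → little-endian bytes:
  [0]=0x46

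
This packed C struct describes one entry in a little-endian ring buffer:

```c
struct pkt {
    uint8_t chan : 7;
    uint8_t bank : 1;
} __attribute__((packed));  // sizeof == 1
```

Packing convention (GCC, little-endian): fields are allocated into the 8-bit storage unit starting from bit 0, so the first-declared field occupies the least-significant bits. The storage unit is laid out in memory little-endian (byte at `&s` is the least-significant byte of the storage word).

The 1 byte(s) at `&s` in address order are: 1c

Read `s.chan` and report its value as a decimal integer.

[0]=0x1c (little-endian) → word 0x1c
chan:7 @ bit 0 → (0x1c>>0)&0x7f = 0x1c  ←
bank:1 @ bit 7 → (0x1c>>7)&0x1 = 0x0

28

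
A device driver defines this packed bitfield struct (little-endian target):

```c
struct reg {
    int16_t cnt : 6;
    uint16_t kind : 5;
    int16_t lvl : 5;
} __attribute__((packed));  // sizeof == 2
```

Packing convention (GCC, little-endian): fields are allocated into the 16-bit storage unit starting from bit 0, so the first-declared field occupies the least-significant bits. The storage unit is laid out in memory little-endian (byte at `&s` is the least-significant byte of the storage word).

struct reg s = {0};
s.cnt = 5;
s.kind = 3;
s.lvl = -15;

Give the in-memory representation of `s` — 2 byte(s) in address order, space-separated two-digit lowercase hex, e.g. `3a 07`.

c5 88

cnt (6b) val=5 bits=0x5 at bit 0: 0x0005
kind (5b) val=3 bits=0x3 at bit 6: 0x00c5
lvl (5b) val=-15 bits=0x11 at bit 11: 0x88c5
word = 0x88c5 → little-endian bytes:
  [0]=0xc5  [1]=0x88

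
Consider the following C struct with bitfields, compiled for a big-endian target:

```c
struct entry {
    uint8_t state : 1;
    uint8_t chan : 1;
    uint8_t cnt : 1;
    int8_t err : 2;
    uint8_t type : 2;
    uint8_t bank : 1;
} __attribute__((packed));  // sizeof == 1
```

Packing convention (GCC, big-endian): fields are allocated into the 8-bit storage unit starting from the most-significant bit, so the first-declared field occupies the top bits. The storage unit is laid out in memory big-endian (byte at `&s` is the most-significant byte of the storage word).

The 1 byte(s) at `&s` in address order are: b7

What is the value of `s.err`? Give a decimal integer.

-2

[0]=0xb7 (big-endian) → word 0xb7
state [7+:1] = (word>>7) & 0x1 = 1
chan [6+:1] = (word>>6) & 0x1 = 0
cnt [5+:1] = (word>>5) & 0x1 = 1
err [3+:2] = (word>>3) & 0x3 = 2  ←
type [1+:2] = (word>>1) & 0x3 = 3
bank [0+:1] = (word>>0) & 0x1 = 1
err signed 2b, MSB=1: 2 - 4 = -2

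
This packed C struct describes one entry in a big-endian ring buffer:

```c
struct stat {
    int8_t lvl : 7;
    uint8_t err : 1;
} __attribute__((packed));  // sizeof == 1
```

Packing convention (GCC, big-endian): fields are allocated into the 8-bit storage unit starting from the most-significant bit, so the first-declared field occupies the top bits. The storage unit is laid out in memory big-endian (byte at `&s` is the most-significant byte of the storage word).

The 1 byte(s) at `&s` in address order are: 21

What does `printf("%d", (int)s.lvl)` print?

16

[0]=0x21 (big-endian) → word 0x21
lvl [1+:7] = (word>>1) & 0x7f = 16  ←
err [0+:1] = (word>>0) & 0x1 = 1
lvl signed 7b, MSB=0: value = 16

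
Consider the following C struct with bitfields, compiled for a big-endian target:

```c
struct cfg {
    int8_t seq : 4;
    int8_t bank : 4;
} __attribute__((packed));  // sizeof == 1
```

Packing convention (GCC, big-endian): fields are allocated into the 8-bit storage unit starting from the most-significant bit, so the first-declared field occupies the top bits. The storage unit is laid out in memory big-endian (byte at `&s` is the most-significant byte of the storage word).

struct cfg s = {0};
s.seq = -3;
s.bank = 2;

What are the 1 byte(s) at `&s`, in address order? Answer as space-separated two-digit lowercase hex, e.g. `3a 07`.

d2

seq:4 = -3 → 0xd << 4 → word 0xd0
bank:4 = 2 → 0x2 << 0 → word 0xd2
word = 0xd2 → big-endian bytes:
  [0]=0xd2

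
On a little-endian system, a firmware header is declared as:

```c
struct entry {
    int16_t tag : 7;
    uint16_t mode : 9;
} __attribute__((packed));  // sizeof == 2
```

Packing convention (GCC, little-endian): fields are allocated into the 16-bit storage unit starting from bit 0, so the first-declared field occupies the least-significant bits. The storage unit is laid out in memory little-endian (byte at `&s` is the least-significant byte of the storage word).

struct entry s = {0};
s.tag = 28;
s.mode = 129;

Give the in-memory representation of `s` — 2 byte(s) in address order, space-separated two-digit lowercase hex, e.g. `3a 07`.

tag:7 = 28 → 0x1c << 0 → word 0x001c
mode:9 = 129 → 0x81 << 7 → word 0x409c
word = 0x409c → little-endian bytes:
  [0]=0x9c  [1]=0x40

9c 40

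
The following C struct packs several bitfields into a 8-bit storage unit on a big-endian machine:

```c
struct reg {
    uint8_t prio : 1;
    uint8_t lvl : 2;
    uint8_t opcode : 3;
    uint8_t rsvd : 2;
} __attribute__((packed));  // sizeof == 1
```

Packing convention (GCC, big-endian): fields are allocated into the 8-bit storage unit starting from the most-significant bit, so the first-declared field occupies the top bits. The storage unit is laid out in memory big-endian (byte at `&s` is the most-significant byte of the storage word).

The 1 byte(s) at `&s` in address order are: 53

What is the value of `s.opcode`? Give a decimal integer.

4

[0]=0x53 (big-endian) → word 0x53
prio [7+:1] = (word>>7) & 0x1 = 0
lvl [5+:2] = (word>>5) & 0x3 = 2
opcode [2+:3] = (word>>2) & 0x7 = 4  ←
rsvd [0+:2] = (word>>0) & 0x3 = 3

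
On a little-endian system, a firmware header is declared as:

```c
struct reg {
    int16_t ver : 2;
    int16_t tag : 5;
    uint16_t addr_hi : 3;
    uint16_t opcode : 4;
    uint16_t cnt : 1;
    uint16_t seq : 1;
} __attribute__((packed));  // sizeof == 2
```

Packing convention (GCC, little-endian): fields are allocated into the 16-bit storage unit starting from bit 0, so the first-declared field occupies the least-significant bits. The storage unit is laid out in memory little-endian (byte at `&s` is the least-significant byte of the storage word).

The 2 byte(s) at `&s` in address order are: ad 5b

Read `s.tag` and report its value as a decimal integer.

11

[0]=0xad [1]=0x5b (little-endian) → word 0x5bad
ver [0+:2] = (word>>0) & 0x3 = 1
tag [2+:5] = (word>>2) & 0x1f = 11  ←
addr_hi [7+:3] = (word>>7) & 0x7 = 7
opcode [10+:4] = (word>>10) & 0xf = 6
cnt [14+:1] = (word>>14) & 0x1 = 1
seq [15+:1] = (word>>15) & 0x1 = 0
tag signed 5b, MSB=0: value = 11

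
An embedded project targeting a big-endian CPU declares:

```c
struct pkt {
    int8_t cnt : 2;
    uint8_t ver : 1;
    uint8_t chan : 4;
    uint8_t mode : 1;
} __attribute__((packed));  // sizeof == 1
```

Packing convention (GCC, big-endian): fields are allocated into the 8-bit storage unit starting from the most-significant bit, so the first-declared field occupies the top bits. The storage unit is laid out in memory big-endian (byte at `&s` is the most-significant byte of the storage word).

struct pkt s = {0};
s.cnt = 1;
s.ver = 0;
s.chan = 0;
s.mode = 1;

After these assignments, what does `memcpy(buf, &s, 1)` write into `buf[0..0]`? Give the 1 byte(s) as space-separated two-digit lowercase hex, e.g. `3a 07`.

41

cnt:2 = 1 → 0x1 << 6 → word 0x40
ver:1 = 0 → 0x0 << 5 → word 0x40
chan:4 = 0 → 0x0 << 1 → word 0x40
mode:1 = 1 → 0x1 << 0 → word 0x41
word = 0x41 → big-endian bytes:
  [0]=0x41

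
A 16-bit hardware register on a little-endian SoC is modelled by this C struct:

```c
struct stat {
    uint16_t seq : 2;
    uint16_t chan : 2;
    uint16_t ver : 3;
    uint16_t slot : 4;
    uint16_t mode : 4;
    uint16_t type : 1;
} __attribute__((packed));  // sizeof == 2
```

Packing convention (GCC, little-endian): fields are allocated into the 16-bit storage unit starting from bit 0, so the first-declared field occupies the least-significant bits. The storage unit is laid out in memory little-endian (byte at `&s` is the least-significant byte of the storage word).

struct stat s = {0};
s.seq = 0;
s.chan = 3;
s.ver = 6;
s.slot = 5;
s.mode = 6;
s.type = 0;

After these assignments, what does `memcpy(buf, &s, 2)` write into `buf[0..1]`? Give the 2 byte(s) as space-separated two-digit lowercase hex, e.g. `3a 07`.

ec 32

seq:2 = 0 → 0x0 << 0 → word 0x0000
chan:2 = 3 → 0x3 << 2 → word 0x000c
ver:3 = 6 → 0x6 << 4 → word 0x006c
slot:4 = 5 → 0x5 << 7 → word 0x02ec
mode:4 = 6 → 0x6 << 11 → word 0x32ec
type:1 = 0 → 0x0 << 15 → word 0x32ec
word = 0x32ec → little-endian bytes:
  [0]=0xec  [1]=0x32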